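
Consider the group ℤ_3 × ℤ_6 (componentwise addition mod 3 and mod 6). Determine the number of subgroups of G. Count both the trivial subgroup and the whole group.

|G| = 18, so by Lagrange every subgroup order divides 18. Divisors: 1, 2, 3, 6, 9, 18.
Subgroups by order — order 1: 1; order 2: 1; order 3: 4; order 6: 4; order 9: 1; order 18: 1.
Total: 1 + 1 + 4 + 4 + 1 + 1 = 12.

12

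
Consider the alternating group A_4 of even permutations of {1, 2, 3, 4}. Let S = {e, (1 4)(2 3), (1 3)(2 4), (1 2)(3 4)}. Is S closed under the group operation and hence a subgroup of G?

Yes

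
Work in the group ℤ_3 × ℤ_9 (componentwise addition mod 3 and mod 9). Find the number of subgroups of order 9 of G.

|G| = 27 and 9 | 27, so subgroups of order 9 are possible by Lagrange.
The subgroups of order 9 are: {(0,0), (0,1), (0,2), (0,3), (0,4), (0,5), (0,6), (0,7), (0,8)}; {(0,0), (0,3), (0,6), (1,0), (1,3), (1,6), (2,0), (2,3), (2,6)}; {(0,0), (0,3), (0,6), (1,1), (1,4), (1,7), (2,2), (2,5), (2,8)}; {(0,0), (0,3), (0,6), (1,2), (1,5), (1,8), (2,1), (2,4), (2,7)}.
So G has 4 subgroups of order 9.

4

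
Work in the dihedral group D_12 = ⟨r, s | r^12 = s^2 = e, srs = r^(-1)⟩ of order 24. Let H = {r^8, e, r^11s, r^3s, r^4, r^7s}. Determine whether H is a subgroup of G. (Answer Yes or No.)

Yes

|H| = 6 divides |G| = 24, consistent with Lagrange.
H contains the identity, every element's inverse is in H, and H is closed under ·: it is a subgroup.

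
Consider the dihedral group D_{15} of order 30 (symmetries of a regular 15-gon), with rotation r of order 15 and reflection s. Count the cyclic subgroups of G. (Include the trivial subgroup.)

19

Group the elements of G by the cyclic subgroup they generate; each cyclic subgroup of order d accounts for φ(d) elements.
Cyclic subgroups by order — order 1: 1; order 2: 15; order 3: 1; order 5: 1; order 15: 1.
Total: 19.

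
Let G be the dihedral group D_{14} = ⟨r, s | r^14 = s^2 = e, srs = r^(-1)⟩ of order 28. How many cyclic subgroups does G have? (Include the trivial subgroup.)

18

Each element a generates a cyclic subgroup ⟨a⟩; distinct elements may generate the same one (a cyclic group of order d has φ(d) generators).
Cyclic subgroups by order — order 1: 1; order 2: 15; order 7: 1; order 14: 1.
Total: 18.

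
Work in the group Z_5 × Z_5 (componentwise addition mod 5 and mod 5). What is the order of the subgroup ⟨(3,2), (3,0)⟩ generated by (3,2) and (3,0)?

|⟨(3,2)⟩| = 5 and |⟨(3,0)⟩| = 5, so |H| is a multiple of lcm(5, 5) = 5 and divides |G| = 25.
Closing {(3,2), (3,0)} under the group operation gives all of G, so |H| = 25.

25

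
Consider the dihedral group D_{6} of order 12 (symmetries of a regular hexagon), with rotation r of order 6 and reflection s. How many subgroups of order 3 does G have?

|G| = 12 and 3 | 12, so subgroups of order 3 are possible by Lagrange.
The subgroups of order 3 are: {e, r^2, r^4}.
So G has 1 subgroup of order 3.

1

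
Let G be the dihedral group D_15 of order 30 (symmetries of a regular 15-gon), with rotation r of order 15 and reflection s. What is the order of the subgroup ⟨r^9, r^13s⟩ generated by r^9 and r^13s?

10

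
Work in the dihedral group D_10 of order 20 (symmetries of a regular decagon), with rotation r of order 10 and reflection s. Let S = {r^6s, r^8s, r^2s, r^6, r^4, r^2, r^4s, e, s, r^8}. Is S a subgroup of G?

|S| = 10 divides |G| = 20, consistent with Lagrange.
S contains the identity, every element's inverse is in S, and S is closed under ·: it is a subgroup.

Yes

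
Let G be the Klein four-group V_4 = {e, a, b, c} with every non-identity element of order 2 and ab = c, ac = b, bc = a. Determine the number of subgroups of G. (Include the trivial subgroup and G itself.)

5

|G| = 4, so by Lagrange every subgroup order divides 4. Divisors: 1, 2, 4.
Subgroups by order — order 1: 1; order 2: 3; order 4: 1.
Total: 1 + 3 + 1 = 5.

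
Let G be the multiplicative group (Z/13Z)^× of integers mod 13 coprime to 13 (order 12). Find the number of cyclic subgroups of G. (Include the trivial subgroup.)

6

Each element a generates a cyclic subgroup ⟨a⟩; distinct elements may generate the same one (a cyclic group of order d has φ(d) generators).
Cyclic subgroups by order — order 1: 1; order 2: 1; order 3: 1; order 4: 1; order 6: 1; order 12: 1.
Total: 6.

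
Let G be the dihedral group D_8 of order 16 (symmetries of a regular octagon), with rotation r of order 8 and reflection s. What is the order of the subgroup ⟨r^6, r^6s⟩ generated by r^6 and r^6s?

|⟨r^6⟩| = 4 and |⟨r^6s⟩| = 2, so |H| is a multiple of lcm(4, 2) = 4 and divides |G| = 16.
Closing under the operation: H = {e, r^2, r^4, r^6, s, r^2s, r^4s, r^6s}, so |H| = 8.

8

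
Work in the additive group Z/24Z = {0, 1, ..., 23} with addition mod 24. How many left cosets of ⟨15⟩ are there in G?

|⟨15⟩| = 8 and |G| = 24.
By Lagrange, [G : H] = |G|/|H| = 24/8 = 3.

3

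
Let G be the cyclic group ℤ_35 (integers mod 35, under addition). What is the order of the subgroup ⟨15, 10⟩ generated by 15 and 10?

7

|⟨15⟩| = 7 and |⟨10⟩| = 7, so |H| is a multiple of lcm(7, 7) = 7 and divides |G| = 35.
Closing under the operation: H = {0, 5, 10, 15, 20, 25, 30}, so |H| = 7.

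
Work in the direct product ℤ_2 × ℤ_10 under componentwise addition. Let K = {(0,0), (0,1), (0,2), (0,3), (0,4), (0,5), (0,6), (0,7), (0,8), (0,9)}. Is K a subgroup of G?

Yes

|K| = 10 divides |G| = 20, consistent with Lagrange.
K contains the identity, every element's inverse is in K, and K is closed under +: it is a subgroup.
In fact K = ⟨(0,1)⟩.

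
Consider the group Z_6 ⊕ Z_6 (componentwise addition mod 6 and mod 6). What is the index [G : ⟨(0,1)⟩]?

6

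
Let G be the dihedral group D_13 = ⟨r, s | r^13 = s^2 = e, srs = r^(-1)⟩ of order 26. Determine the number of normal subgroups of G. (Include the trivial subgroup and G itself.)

G has 16 subgroups. Checking conjugation-invariance by order — order 1: 1/1 normal; order 2: 0/13 normal; order 13: 1/1 normal; order 26: 1/1 normal.
Total normal subgroups: 3.

3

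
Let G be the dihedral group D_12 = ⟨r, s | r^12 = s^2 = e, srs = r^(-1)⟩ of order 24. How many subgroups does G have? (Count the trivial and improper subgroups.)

34

|G| = 24, so by Lagrange every subgroup order divides 24. Divisors: 1, 2, 3, 4, 6, 8, 12, 24.
Subgroups by order — order 1: 1; order 2: 13; order 3: 1; order 4: 7; order 6: 5; order 8: 3; order 12: 3; order 24: 1.
Total: 1 + 13 + 1 + 7 + 5 + 3 + 3 + 1 = 34.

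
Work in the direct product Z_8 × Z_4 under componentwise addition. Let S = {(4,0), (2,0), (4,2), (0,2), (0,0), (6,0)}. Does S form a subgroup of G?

|S| = 6 does not divide |G| = 32, so by Lagrange S is not a subgroup.

No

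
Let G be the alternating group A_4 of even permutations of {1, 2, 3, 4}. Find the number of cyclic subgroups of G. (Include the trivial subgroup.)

Each element a generates a cyclic subgroup ⟨a⟩; distinct elements may generate the same one (a cyclic group of order d has φ(d) generators).
Cyclic subgroups by order — order 1: 1; order 2: 3; order 3: 4.
Total: 8.

8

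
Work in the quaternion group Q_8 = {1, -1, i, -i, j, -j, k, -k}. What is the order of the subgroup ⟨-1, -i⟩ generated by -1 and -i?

4

|⟨-1⟩| = 2 and |⟨-i⟩| = 4, so |H| is a multiple of lcm(2, 4) = 4 and divides |G| = 8.
Closing under the operation: H = {1, -1, i, -i}, so |H| = 4.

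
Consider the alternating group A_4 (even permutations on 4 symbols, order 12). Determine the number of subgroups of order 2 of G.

|G| = 12 and 2 | 12, so subgroups of order 2 are possible by Lagrange.
The subgroups of order 2 are: {e, (1 2)(3 4)}; {e, (1 3)(2 4)}; {e, (1 4)(2 3)}.
So G has 3 subgroups of order 2.

3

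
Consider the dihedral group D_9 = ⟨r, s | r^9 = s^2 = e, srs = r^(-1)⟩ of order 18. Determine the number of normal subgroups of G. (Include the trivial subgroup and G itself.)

4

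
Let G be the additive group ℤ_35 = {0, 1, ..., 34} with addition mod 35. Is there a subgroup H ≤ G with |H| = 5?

5 | 35. A subgroup of order 5 is {0, 7, 14, 21, 28}.

Yes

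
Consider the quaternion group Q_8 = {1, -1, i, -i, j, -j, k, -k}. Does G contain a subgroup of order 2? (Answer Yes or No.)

Yes

2 | 8. A subgroup of order 2 is {1, -1}.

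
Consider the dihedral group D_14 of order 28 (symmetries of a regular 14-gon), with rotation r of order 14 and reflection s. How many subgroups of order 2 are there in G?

|G| = 28 and 2 | 28, so subgroups of order 2 are possible by Lagrange.
The subgroups of order 2 are: {e, r^10s}; {e, r^11s}; {e, r^12s}; {e, r^13s}; … (15 in all).
So G has 15 subgroups of order 2.

15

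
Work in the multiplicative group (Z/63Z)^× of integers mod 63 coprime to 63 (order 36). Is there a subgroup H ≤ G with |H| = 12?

12 | 36. A subgroup of order 12 is {1, 8, 10, 17, 19, 26, 37, 44, 46, 53, 55, 62}.

Yes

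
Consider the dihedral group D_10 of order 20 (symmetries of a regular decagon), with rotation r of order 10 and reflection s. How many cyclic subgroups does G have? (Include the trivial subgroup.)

Group the elements of G by the cyclic subgroup they generate; each cyclic subgroup of order d accounts for φ(d) elements.
Cyclic subgroups by order — order 1: 1; order 2: 11; order 5: 1; order 10: 1.
Total: 14.

14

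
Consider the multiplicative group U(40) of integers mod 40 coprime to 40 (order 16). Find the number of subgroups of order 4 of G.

|G| = 16 and 4 | 16, so subgroups of order 4 are possible by Lagrange.
The subgroups of order 4 are: {1, 9, 11, 19}; {1, 11, 21, 31}; {1, 11, 29, 39}; {1, 9, 13, 37}; … (11 in all).
So G has 11 subgroups of order 4.

11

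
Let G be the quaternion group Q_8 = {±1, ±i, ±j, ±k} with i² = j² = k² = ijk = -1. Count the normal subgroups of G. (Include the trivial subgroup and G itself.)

6

G has 6 subgroups. Checking conjugation-invariance by order — order 1: 1/1 normal; order 2: 1/1 normal; order 4: 3/3 normal; order 8: 1/1 normal.
Total normal subgroups: 6.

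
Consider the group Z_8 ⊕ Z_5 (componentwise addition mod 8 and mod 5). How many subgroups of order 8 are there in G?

1

|G| = 40 and 8 | 40, so subgroups of order 8 are possible by Lagrange.
The subgroups of order 8 are: {(0,0), (1,0), (2,0), (3,0), (4,0), (5,0), (6,0), (7,0)}.
So G has 1 subgroup of order 8.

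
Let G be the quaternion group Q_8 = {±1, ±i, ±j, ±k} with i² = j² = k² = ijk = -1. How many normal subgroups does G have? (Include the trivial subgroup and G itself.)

6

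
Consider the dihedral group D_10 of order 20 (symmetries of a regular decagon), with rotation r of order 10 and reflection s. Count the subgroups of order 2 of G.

|G| = 20 and 2 | 20, so subgroups of order 2 are possible by Lagrange.
The subgroups of order 2 are: {e, r^2s}; {e, r^3s}; {e, r^4s}; {e, r^5}; … (11 in all).
So G has 11 subgroups of order 2.

11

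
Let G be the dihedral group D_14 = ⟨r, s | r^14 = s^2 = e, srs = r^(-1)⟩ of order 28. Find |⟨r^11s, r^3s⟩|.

14

|⟨r^11s⟩| = 2 and |⟨r^3s⟩| = 2, so |H| is a multiple of lcm(2, 2) = 2 and divides |G| = 28.
Closing under the operation: H = {e, r^2, r^4, r^6, r^8, r^10, r^12, rs, r^3s, r^5s, r^7s, r^9s, r^11s, r^13s}, so |H| = 14.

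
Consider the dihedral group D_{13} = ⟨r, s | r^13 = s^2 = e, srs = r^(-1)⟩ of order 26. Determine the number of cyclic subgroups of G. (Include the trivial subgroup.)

15

A cyclic subgroup of order d is generated by each of its φ(d) elements of order d, so the cyclic subgroups of order d number (#elements of order d)/φ(d).
Cyclic subgroups by order — order 1: 1; order 2: 13; order 13: 1.
Total: 15.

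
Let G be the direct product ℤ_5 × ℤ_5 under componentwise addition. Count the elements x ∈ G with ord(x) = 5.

24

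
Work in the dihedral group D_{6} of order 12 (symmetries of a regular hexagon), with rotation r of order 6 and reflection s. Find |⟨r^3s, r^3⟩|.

4

|⟨r^3s⟩| = 2 and |⟨r^3⟩| = 2, so |H| is a multiple of lcm(2, 2) = 2 and divides |G| = 12.
Closing under the operation: H = {e, r^3, s, r^3s}, so |H| = 4.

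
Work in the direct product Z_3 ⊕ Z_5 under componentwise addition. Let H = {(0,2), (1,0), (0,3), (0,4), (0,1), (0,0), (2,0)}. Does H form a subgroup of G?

No

|H| = 7 does not divide |G| = 15, so by Lagrange H is not a subgroup.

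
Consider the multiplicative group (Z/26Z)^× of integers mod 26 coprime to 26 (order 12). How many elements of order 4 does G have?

2

The elements of order 4 are: 5, 21.
That's 2.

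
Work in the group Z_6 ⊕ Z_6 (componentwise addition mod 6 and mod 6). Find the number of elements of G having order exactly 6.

24

An element (a,b) has order lcm(ord(a), ord(b)); count pairs with lcm equal to 6.
Enumerating gives 24 such elements.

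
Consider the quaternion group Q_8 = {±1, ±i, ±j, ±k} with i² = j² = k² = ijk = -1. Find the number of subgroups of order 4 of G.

3

|G| = 8 and 4 | 8, so subgroups of order 4 are possible by Lagrange.
The subgroups of order 4 are: {1, -1, i, -i}; {1, -1, j, -j}; {1, -1, k, -k}.
So G has 3 subgroups of order 4.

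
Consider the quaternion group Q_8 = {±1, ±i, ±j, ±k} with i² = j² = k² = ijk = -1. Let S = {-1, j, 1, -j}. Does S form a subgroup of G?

Yes

|S| = 4 divides |G| = 8, consistent with Lagrange.
S contains the identity, every element's inverse is in S, and S is closed under ·: it is a subgroup.
In fact S = ⟨j⟩.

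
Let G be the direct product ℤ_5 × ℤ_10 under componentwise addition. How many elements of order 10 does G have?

24

An element (a,b) has order lcm(ord(a), ord(b)); count pairs with lcm equal to 10.
Enumerating gives 24 such elements.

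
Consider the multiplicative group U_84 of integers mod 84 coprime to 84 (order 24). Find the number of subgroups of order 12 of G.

|G| = 24 and 12 | 24, so subgroups of order 12 are possible by Lagrange.
The subgroups of order 12 are: {1, 11, 13, 23, 25, 37, 47, 59, 61, 71, 73, 83}; {1, 5, 11, 17, 19, 23, 25, 31, 37, 41, 55, 71}; {1, 11, 23, 25, 29, 37, 43, 53, 65, 67, 71, 79}; {1, 5, 13, 17, 25, 29, 37, 41, 53, 61, 65, 73}; … (7 in all).
So G has 7 subgroups of order 12.

7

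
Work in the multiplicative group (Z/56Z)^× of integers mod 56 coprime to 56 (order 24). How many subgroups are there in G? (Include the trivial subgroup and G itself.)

32

|G| = 24, so by Lagrange every subgroup order divides 24. Divisors: 1, 2, 3, 4, 6, 8, 12, 24.
Subgroups by order — order 1: 1; order 2: 7; order 3: 1; order 4: 7; order 6: 7; order 8: 1; order 12: 7; order 24: 1.
Total: 1 + 7 + 1 + 7 + 7 + 1 + 7 + 1 = 32.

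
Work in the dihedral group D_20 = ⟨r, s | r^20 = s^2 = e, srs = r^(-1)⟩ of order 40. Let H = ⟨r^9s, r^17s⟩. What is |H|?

10

|⟨r^9s⟩| = 2 and |⟨r^17s⟩| = 2, so |H| is a multiple of lcm(2, 2) = 2 and divides |G| = 40.
Closing under the operation: H = {e, r^4, r^8, r^12, r^16, rs, r^5s, r^9s, r^13s, r^17s}, so |H| = 10.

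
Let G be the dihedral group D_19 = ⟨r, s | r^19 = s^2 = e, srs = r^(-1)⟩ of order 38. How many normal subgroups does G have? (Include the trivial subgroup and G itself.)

3

G has 22 subgroups. Checking conjugation-invariance by order — order 1: 1/1 normal; order 2: 0/19 normal; order 19: 1/1 normal; order 38: 1/1 normal.
Total normal subgroups: 3.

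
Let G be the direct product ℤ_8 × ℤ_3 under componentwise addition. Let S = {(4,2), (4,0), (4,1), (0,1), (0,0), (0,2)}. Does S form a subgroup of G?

Yes

|S| = 6 divides |G| = 24, consistent with Lagrange.
S contains the identity, every element's inverse is in S, and S is closed under +: it is a subgroup.
In fact S = ⟨(4,1)⟩.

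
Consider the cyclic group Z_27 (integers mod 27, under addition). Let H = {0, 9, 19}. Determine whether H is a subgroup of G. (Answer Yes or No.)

No

9 ∈ H but its inverse 18 ∉ H, so H is not a subgroup.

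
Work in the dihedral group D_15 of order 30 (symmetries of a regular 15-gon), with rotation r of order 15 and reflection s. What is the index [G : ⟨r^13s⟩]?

|⟨r^13s⟩| = 2 and |G| = 30.
By Lagrange, [G : H] = |G|/|H| = 30/2 = 15.

15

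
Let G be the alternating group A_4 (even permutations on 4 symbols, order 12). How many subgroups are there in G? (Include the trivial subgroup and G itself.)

10

|G| = 12, so by Lagrange every subgroup order divides 12. Divisors: 1, 2, 3, 4, 6, 12.
Subgroups by order — order 1: 1; order 2: 3; order 3: 4; order 4: 1; order 6: 0; order 12: 1.
Total: 1 + 3 + 4 + 1 + 0 + 1 = 10.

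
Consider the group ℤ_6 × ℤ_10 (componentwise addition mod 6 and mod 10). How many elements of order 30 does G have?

An element (a,b) has order lcm(ord(a), ord(b)); count pairs with lcm equal to 30.
Enumerating gives 24 such elements.

24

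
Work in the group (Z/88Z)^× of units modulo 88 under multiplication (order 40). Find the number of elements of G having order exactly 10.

28

Enumerating element orders in G gives 28 elements of order 10.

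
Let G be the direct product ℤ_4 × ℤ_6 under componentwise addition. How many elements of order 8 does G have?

An element (a,b) has order lcm(ord(a), ord(b)); count pairs with lcm equal to 8.
Enumerating gives 0 such elements.

0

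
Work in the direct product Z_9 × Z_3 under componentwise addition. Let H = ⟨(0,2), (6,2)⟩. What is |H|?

9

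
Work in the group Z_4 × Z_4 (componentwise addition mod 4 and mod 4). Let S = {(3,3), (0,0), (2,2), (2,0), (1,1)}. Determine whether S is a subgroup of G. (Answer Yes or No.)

|S| = 5 does not divide |G| = 16, so by Lagrange S is not a subgroup.

No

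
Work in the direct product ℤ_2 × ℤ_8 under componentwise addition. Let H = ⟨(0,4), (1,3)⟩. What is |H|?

|⟨(0,4)⟩| = 2 and |⟨(1,3)⟩| = 8, so |H| is a multiple of lcm(2, 8) = 8 and divides |G| = 16.
Closing under the operation: H = {(0,0), (0,2), (0,4), (0,6), (1,1), (1,3), (1,5), (1,7)}, so |H| = 8.

8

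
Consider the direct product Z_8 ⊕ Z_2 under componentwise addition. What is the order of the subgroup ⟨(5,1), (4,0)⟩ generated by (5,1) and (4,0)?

8

|⟨(5,1)⟩| = 8 and |⟨(4,0)⟩| = 2, so |H| is a multiple of lcm(8, 2) = 8 and divides |G| = 16.
Closing under the operation: H = {(0,0), (1,1), (2,0), (3,1), (4,0), (5,1), (6,0), (7,1)}, so |H| = 8.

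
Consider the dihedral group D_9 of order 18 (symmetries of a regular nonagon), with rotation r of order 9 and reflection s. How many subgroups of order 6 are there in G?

3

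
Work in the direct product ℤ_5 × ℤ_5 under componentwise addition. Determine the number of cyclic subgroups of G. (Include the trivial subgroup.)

Each element a generates a cyclic subgroup ⟨a⟩; distinct elements may generate the same one (a cyclic group of order d has φ(d) generators).
Cyclic subgroups by order — order 1: 1; order 5: 6.
Total: 7.

7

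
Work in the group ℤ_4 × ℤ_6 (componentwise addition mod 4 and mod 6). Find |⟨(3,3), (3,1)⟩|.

12

|⟨(3,3)⟩| = 4 and |⟨(3,1)⟩| = 12, so |H| is a multiple of lcm(4, 12) = 12 and divides |G| = 24.
Closing under the operation: H = {(0,0), (0,2), (0,4), (1,1), (1,3), (1,5), (2,0), (2,2), (2,4), (3,1), (3,3), (3,5)}, so |H| = 12.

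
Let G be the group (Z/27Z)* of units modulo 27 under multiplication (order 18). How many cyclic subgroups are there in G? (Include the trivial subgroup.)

6

A cyclic subgroup of order d is generated by each of its φ(d) elements of order d, so the cyclic subgroups of order d number (#elements of order d)/φ(d).
Cyclic subgroups by order — order 1: 1; order 2: 1; order 3: 1; order 6: 1; order 9: 1; order 18: 1.
Total: 6.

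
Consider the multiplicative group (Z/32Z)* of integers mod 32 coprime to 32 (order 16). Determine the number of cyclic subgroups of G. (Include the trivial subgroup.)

8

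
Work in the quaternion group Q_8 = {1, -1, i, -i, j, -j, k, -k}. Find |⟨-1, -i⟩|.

4

|⟨-1⟩| = 2 and |⟨-i⟩| = 4, so |H| is a multiple of lcm(2, 4) = 4 and divides |G| = 8.
Closing under the operation: H = {1, -1, i, -i}, so |H| = 4.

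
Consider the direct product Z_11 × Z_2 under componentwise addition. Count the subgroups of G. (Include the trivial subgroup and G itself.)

|G| = 22, so by Lagrange every subgroup order divides 22. Divisors: 1, 2, 11, 22.
Subgroups by order — order 1: 1; order 2: 1; order 11: 1; order 22: 1.
Total: 1 + 1 + 1 + 1 = 4.

4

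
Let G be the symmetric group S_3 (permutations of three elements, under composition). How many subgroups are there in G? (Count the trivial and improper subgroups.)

|G| = 6, so by Lagrange every subgroup order divides 6. Divisors: 1, 2, 3, 6.
Subgroups by order — order 1: 1; order 2: 3; order 3: 1; order 6: 1.
Total: 1 + 3 + 1 + 1 = 6.

6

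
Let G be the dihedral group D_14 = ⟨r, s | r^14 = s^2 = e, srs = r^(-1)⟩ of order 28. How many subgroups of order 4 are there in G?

7

|G| = 28 and 4 | 28, so subgroups of order 4 are possible by Lagrange.
The subgroups of order 4 are: {e, r^7, r^3s, r^10s}; {e, r^7, r^4s, r^11s}; {e, r^7, r^5s, r^12s}; {e, r^7, r^6s, r^13s}; … (7 in all).
So G has 7 subgroups of order 4.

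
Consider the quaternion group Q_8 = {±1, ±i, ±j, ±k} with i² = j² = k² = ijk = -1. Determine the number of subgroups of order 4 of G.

3

|G| = 8 and 4 | 8, so subgroups of order 4 are possible by Lagrange.
The subgroups of order 4 are: {1, -1, i, -i}; {1, -1, j, -j}; {1, -1, k, -k}.
So G has 3 subgroups of order 4.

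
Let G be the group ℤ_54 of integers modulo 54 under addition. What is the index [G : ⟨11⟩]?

1

|⟨11⟩| = 54 and |G| = 54.
By Lagrange, [G : H] = |G|/|H| = 54/54 = 1.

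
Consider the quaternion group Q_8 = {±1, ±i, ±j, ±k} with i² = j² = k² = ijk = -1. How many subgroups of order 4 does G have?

|G| = 8 and 4 | 8, so subgroups of order 4 are possible by Lagrange.
The subgroups of order 4 are: {1, -1, i, -i}; {1, -1, j, -j}; {1, -1, k, -k}.
So G has 3 subgroups of order 4.

3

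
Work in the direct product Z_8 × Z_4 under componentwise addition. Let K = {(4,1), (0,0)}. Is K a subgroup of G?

No

(4,1) ∈ K but its inverse (4,3) ∉ K, so K is not a subgroup.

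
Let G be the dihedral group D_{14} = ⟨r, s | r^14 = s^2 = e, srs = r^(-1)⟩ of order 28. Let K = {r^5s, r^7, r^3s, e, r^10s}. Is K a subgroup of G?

|K| = 5 does not divide |G| = 28, so by Lagrange K is not a subgroup.

No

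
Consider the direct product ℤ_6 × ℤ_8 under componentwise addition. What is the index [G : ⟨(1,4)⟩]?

8

|⟨(1,4)⟩| = 6 and |G| = 48.
By Lagrange, [G : H] = |G|/|H| = 48/6 = 8.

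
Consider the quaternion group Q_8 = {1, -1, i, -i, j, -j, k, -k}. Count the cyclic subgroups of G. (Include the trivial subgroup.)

5

Group the elements of G by the cyclic subgroup they generate; each cyclic subgroup of order d accounts for φ(d) elements.
Cyclic subgroups by order — order 1: 1; order 2: 1; order 4: 3.
Total: 5.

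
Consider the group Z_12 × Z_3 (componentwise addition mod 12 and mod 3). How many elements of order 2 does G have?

An element (a,b) has order lcm(ord(a), ord(b)); count pairs with lcm equal to 2.
Enumerating gives 1 such elements.

1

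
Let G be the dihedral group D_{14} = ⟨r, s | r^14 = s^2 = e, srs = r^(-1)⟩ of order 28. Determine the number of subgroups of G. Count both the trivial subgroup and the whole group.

|G| = 28, so by Lagrange every subgroup order divides 28. Divisors: 1, 2, 4, 7, 14, 28.
Subgroups by order — order 1: 1; order 2: 15; order 4: 7; order 7: 1; order 14: 3; order 28: 1.
Total: 1 + 15 + 7 + 1 + 3 + 1 = 28.

28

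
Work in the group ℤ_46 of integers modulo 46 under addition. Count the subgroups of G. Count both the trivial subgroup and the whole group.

4

A cyclic group of order 46 has exactly one subgroup for each divisor of 46.
Divisors of 46: 1, 2, 23, 46.
So ℤ_46 has 4 subgroups.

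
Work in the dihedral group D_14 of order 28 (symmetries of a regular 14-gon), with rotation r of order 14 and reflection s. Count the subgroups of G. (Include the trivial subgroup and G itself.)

|G| = 28, so by Lagrange every subgroup order divides 28. Divisors: 1, 2, 4, 7, 14, 28.
Subgroups by order — order 1: 1; order 2: 15; order 4: 7; order 7: 1; order 14: 3; order 28: 1.
Total: 1 + 15 + 7 + 1 + 3 + 1 = 28.

28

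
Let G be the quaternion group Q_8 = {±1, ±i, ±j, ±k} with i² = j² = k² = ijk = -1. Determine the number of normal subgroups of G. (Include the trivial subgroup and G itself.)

6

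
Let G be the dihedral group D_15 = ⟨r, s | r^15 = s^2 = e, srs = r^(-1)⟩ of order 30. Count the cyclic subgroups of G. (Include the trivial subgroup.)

A cyclic subgroup of order d is generated by each of its φ(d) elements of order d, so the cyclic subgroups of order d number (#elements of order d)/φ(d).
Cyclic subgroups by order — order 1: 1; order 2: 15; order 3: 1; order 5: 1; order 15: 1.
Total: 19.

19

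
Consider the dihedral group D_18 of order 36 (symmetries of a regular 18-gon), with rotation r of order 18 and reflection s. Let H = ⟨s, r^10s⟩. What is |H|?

18

|⟨s⟩| = 2 and |⟨r^10s⟩| = 2, so |H| is a multiple of lcm(2, 2) = 2 and divides |G| = 36.
Closing under the operation: H = {e, r^2, r^4, r^6, r^8, r^10, r^12, r^14, r^16, s, r^2s, r^4s, r^6s, r^8s, r^10s, r^12s, r^14s, r^16s}, so |H| = 18.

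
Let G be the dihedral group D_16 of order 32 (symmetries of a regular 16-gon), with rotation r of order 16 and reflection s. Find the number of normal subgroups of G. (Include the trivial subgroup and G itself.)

G has 36 subgroups. Checking conjugation-invariance by order — order 1: 1/1 normal; order 2: 1/17 normal; order 4: 1/9 normal; order 8: 1/5 normal; order 16: 3/3 normal; order 32: 1/1 normal.
Total normal subgroups: 8.

8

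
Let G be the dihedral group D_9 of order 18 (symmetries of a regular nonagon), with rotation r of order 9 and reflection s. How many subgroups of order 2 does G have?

|G| = 18 and 2 | 18, so subgroups of order 2 are possible by Lagrange.
The subgroups of order 2 are: {e, r^2s}; {e, r^3s}; {e, r^4s}; {e, r^5s}; … (9 in all).
So G has 9 subgroups of order 2.

9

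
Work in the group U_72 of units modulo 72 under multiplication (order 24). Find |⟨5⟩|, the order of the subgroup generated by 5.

6

Compute successive powers of 5 mod 72: 5, 25, 53, 49, 29, 1; 5^6 ≡ 1 (mod 72).
So |⟨5⟩| = 6.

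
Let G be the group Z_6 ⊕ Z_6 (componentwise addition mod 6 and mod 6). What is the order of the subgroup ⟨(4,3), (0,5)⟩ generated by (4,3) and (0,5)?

|⟨(4,3)⟩| = 6 and |⟨(0,5)⟩| = 6, so |H| is a multiple of lcm(6, 6) = 6 and divides |G| = 36.
Closing under the operation: H = {(0,0), (0,1), (0,2), (0,3), (0,4), (0,5), (2,0), (2,1), (2,2), (2,3), (2,4), (2,5), (4,0), (4,1), (4,2), (4,3), (4,4), (4,5)}, so |H| = 18.

18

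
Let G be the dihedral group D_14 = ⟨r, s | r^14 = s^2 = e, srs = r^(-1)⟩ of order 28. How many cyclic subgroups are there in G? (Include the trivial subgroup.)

Group the elements of G by the cyclic subgroup they generate; each cyclic subgroup of order d accounts for φ(d) elements.
Cyclic subgroups by order — order 1: 1; order 2: 15; order 7: 1; order 14: 1.
Total: 18.

18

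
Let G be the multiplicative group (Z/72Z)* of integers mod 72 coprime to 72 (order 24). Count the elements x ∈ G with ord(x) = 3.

2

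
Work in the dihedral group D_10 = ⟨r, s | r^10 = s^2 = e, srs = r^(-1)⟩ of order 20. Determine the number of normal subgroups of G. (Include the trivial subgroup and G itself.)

7

G has 22 subgroups. Checking conjugation-invariance by order — order 1: 1/1 normal; order 2: 1/11 normal; order 4: 0/5 normal; order 5: 1/1 normal; order 10: 3/3 normal; order 20: 1/1 normal.
Total normal subgroups: 7.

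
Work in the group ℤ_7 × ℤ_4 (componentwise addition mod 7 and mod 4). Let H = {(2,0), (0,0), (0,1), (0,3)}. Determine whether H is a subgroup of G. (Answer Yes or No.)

No

(2,0) ∈ H but its inverse (5,0) ∉ H, so H is not a subgroup.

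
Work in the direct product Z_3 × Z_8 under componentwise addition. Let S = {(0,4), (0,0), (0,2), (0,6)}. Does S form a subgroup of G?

Yes

|S| = 4 divides |G| = 24, consistent with Lagrange.
S contains the identity, every element's inverse is in S, and S is closed under +: it is a subgroup.
In fact S = ⟨(0,2)⟩.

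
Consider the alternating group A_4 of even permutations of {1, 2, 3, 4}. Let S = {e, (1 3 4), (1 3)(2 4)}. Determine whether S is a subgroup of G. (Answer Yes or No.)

No

(1 3 4) ∈ S but its inverse (1 4 3) ∉ S, so S is not a subgroup.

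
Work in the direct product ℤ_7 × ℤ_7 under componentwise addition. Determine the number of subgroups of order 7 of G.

8

|G| = 49 and 7 | 49, so subgroups of order 7 are possible by Lagrange.
The subgroups of order 7 are: {(0,0), (0,1), (0,2), (0,3), (0,4), (0,5), (0,6)}; {(0,0), (1,0), (2,0), (3,0), (4,0), (5,0), (6,0)}; {(0,0), (1,1), (2,2), (3,3), (4,4), (5,5), (6,6)}; {(0,0), (1,2), (2,4), (3,6), (4,1), (5,3), (6,5)}; … (8 in all).
So G has 8 subgroups of order 7.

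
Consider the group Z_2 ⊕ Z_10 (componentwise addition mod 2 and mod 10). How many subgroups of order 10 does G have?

3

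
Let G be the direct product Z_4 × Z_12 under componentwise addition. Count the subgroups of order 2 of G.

|G| = 48 and 2 | 48, so subgroups of order 2 are possible by Lagrange.
The subgroups of order 2 are: {(0,0), (0,6)}; {(0,0), (2,0)}; {(0,0), (2,6)}.
So G has 3 subgroups of order 2.

3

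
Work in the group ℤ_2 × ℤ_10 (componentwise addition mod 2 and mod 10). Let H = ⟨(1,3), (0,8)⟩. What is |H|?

10

|⟨(1,3)⟩| = 10 and |⟨(0,8)⟩| = 5, so |H| is a multiple of lcm(10, 5) = 10 and divides |G| = 20.
Closing under the operation: H = {(0,0), (0,2), (0,4), (0,6), (0,8), (1,1), (1,3), (1,5), (1,7), (1,9)}, so |H| = 10.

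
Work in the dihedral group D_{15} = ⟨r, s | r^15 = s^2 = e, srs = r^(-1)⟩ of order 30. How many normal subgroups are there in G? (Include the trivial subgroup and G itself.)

G has 28 subgroups. Checking conjugation-invariance by order — order 1: 1/1 normal; order 2: 0/15 normal; order 3: 1/1 normal; order 5: 1/1 normal; order 6: 0/5 normal; order 10: 0/3 normal; order 15: 1/1 normal; order 30: 1/1 normal.
Total normal subgroups: 5.

5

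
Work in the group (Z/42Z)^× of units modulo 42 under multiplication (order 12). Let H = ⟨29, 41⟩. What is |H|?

4

|⟨29⟩| = 2 and |⟨41⟩| = 2, so |H| is a multiple of lcm(2, 2) = 2 and divides |G| = 12.
Closing under the operation: H = {1, 13, 29, 41}, so |H| = 4.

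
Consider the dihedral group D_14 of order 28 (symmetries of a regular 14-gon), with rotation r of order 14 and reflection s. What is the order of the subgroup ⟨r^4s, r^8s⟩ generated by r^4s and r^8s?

14

|⟨r^4s⟩| = 2 and |⟨r^8s⟩| = 2, so |H| is a multiple of lcm(2, 2) = 2 and divides |G| = 28.
Closing under the operation: H = {e, r^2, r^4, r^6, r^8, r^10, r^12, s, r^2s, r^4s, r^6s, r^8s, r^10s, r^12s}, so |H| = 14.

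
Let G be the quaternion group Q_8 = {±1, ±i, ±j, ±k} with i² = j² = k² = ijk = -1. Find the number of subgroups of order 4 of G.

|G| = 8 and 4 | 8, so subgroups of order 4 are possible by Lagrange.
The subgroups of order 4 are: {1, -1, i, -i}; {1, -1, j, -j}; {1, -1, k, -k}.
So G has 3 subgroups of order 4.

3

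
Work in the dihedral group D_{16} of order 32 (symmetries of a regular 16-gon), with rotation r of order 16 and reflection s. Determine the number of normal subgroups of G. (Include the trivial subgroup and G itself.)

8

G has 36 subgroups. Checking conjugation-invariance by order — order 1: 1/1 normal; order 2: 1/17 normal; order 4: 1/9 normal; order 8: 1/5 normal; order 16: 3/3 normal; order 32: 1/1 normal.
Total normal subgroups: 8.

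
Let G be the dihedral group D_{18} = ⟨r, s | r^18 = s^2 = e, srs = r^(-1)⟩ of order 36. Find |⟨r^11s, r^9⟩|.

4

|⟨r^11s⟩| = 2 and |⟨r^9⟩| = 2, so |H| is a multiple of lcm(2, 2) = 2 and divides |G| = 36.
Closing under the operation: H = {e, r^9, r^2s, r^11s}, so |H| = 4.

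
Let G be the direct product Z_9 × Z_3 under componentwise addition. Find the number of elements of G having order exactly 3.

An element (a,b) has order lcm(ord(a), ord(b)); count pairs with lcm equal to 3.
Enumerating gives 8 such elements.

8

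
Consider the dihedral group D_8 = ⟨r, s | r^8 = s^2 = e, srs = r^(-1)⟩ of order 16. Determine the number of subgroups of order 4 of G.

|G| = 16 and 4 | 16, so subgroups of order 4 are possible by Lagrange.
The subgroups of order 4 are: {e, r^2, r^4, r^6}; {e, r^4, r^2s, r^6s}; {e, r^4, r^3s, r^7s}; {e, r^4, s, r^4s}; … (5 in all).
So G has 5 subgroups of order 4.

5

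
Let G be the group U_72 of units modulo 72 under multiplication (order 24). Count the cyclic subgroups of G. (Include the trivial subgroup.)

Each element a generates a cyclic subgroup ⟨a⟩; distinct elements may generate the same one (a cyclic group of order d has φ(d) generators).
Cyclic subgroups by order — order 1: 1; order 2: 7; order 3: 1; order 6: 7.
Total: 16.

16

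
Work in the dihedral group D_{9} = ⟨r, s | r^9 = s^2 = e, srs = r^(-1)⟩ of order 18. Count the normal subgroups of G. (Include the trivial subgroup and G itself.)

4

G has 16 subgroups. Checking conjugation-invariance by order — order 1: 1/1 normal; order 2: 0/9 normal; order 3: 1/1 normal; order 6: 0/3 normal; order 9: 1/1 normal; order 18: 1/1 normal.
Total normal subgroups: 4.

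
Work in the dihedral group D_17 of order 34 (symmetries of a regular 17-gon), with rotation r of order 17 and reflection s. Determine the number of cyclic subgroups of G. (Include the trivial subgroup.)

Each element a generates a cyclic subgroup ⟨a⟩; distinct elements may generate the same one (a cyclic group of order d has φ(d) generators).
Cyclic subgroups by order — order 1: 1; order 2: 17; order 17: 1.
Total: 19.

19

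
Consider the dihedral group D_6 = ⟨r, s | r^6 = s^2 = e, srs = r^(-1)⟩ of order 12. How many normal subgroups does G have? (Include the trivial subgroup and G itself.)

G has 16 subgroups. Checking conjugation-invariance by order — order 1: 1/1 normal; order 2: 1/7 normal; order 3: 1/1 normal; order 4: 0/3 normal; order 6: 3/3 normal; order 12: 1/1 normal.
Total normal subgroups: 7.

7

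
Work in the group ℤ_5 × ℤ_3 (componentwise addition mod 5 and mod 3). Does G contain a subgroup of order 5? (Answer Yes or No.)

5 | 15. A subgroup of order 5 is {(0,0), (1,0), (2,0), (3,0), (4,0)}.

Yes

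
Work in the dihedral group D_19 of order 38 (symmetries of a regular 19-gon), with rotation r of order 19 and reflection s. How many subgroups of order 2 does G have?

19

|G| = 38 and 2 | 38, so subgroups of order 2 are possible by Lagrange.
The subgroups of order 2 are: {e, r^10s}; {e, r^11s}; {e, r^12s}; {e, r^13s}; … (19 in all).
So G has 19 subgroups of order 2.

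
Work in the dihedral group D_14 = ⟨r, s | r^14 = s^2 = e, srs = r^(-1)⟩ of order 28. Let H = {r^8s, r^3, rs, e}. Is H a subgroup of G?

No

r^3 ∈ H but its inverse r^11 ∉ H, so H is not a subgroup.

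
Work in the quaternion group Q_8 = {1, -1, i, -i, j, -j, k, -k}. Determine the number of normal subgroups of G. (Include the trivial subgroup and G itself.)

6

G has 6 subgroups. Checking conjugation-invariance by order — order 1: 1/1 normal; order 2: 1/1 normal; order 4: 3/3 normal; order 8: 1/1 normal.
Total normal subgroups: 6.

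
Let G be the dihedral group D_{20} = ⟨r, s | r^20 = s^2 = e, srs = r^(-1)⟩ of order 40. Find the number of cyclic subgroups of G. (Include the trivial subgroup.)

26

Each element a generates a cyclic subgroup ⟨a⟩; distinct elements may generate the same one (a cyclic group of order d has φ(d) generators).
Cyclic subgroups by order — order 1: 1; order 2: 21; order 4: 1; order 5: 1; order 10: 1; order 20: 1.
Total: 26.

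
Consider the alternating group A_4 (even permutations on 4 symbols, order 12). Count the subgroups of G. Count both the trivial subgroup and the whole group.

10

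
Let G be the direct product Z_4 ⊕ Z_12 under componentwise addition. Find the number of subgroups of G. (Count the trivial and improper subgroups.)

|G| = 48, so by Lagrange every subgroup order divides 48. Divisors: 1, 2, 3, 4, 6, 8, 12, 16, 24, 48.
Subgroups by order — order 1: 1; order 2: 3; order 3: 1; order 4: 7; order 6: 3; order 8: 3; order 12: 7; order 16: 1; order 24: 3; order 48: 1.
Total: 1 + 3 + 1 + 7 + 3 + 3 + 7 + 1 + 3 + 1 = 30.

30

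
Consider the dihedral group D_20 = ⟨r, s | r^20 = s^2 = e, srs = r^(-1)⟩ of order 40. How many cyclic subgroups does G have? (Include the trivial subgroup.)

A cyclic subgroup of order d is generated by each of its φ(d) elements of order d, so the cyclic subgroups of order d number (#elements of order d)/φ(d).
Cyclic subgroups by order — order 1: 1; order 2: 21; order 4: 1; order 5: 1; order 10: 1; order 20: 1.
Total: 26.

26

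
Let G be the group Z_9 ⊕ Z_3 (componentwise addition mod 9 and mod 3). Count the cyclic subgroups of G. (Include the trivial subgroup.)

8

Each element a generates a cyclic subgroup ⟨a⟩; distinct elements may generate the same one (a cyclic group of order d has φ(d) generators).
Cyclic subgroups by order — order 1: 1; order 3: 4; order 9: 3.
Total: 8.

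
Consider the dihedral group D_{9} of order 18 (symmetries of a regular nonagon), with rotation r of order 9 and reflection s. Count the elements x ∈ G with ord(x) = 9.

The elements of order 9 are: r, r^2, r^4, r^5, r^7, r^8.
That's 6.

6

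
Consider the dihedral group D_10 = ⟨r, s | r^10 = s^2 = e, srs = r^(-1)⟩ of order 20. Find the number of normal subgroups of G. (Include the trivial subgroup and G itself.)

G has 22 subgroups. Checking conjugation-invariance by order — order 1: 1/1 normal; order 2: 1/11 normal; order 4: 0/5 normal; order 5: 1/1 normal; order 10: 3/3 normal; order 20: 1/1 normal.
Total normal subgroups: 7.

7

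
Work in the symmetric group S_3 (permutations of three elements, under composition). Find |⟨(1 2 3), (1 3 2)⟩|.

3

|⟨(1 2 3)⟩| = 3 and |⟨(1 3 2)⟩| = 3, so |H| is a multiple of lcm(3, 3) = 3 and divides |G| = 6.
Closing under the operation: H = {e, (1 2 3), (1 3 2)}, so |H| = 3.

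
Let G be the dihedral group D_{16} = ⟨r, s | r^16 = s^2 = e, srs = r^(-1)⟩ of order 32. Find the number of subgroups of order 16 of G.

3

|G| = 32 and 16 | 32, so subgroups of order 16 are possible by Lagrange.
The subgroups of order 16 are: {e, r, r^2, r^3, r^4, r^5, r^6, r^7, r^8, r^9, r^10, r^11, r^12, r^13, r^14, r^15}; {e, r^2, r^4, r^6, r^8, r^10, r^12, r^14, s, r^2s, r^4s, r^6s, r^8s, r^10s, r^12s, r^14s}; {e, r^2, r^4, r^6, r^8, r^10, r^12, r^14, rs, r^3s, r^5s, r^7s, r^9s, r^11s, r^13s, r^15s}.
So G has 3 subgroups of order 16.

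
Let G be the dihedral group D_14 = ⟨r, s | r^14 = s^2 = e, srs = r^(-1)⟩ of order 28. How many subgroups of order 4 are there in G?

|G| = 28 and 4 | 28, so subgroups of order 4 are possible by Lagrange.
The subgroups of order 4 are: {e, r^7, r^3s, r^10s}; {e, r^7, r^4s, r^11s}; {e, r^7, r^5s, r^12s}; {e, r^7, r^6s, r^13s}; … (7 in all).
So G has 7 subgroups of order 4.

7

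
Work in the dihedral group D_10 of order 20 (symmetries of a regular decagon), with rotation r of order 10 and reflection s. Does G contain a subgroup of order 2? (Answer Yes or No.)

2 | 20. A subgroup of order 2 is {e, r^2s}.

Yes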